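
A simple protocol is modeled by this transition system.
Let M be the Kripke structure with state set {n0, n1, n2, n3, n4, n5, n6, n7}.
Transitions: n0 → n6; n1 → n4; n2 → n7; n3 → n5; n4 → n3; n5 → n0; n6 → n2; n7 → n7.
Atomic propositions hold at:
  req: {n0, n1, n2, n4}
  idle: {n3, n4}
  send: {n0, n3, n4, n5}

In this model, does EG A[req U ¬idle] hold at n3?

Sat(¬idle) = {n0, n1, n2, n5, n6, n7}
A[req U ¬idle]: least fixpoint, start Z0 = Sat(¬idle) = {n0, n1, n2, n5, n6, n7}, add states in Sat(req) with every successor in Z. Already a fixed point.
Sat(A[req U ¬idle]) = {n0, n1, n2, n5, n6, n7}
EG A[req U ¬idle]: greatest fixpoint, start Z0 = {n0, n1, n2, n5, n6, n7}, keep only states in Sat with some successor in Z. Z1 = {n0, n2, n5, n6, n7}; fixed.
Sat(EG A[req U ¬idle]) = {n0, n2, n5, n6, n7}
n3 ∉ Sat(EG A[req U ¬idle]) = {n0, n2, n5, n6, n7}, so the formula does not hold at n3.

No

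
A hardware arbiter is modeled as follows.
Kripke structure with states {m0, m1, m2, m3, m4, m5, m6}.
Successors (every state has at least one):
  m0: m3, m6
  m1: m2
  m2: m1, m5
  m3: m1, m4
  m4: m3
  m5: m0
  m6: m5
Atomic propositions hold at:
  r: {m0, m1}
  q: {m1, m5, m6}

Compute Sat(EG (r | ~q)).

Sat(~q) = {m0, m2, m3, m4}
Sat(r | ~q) = {m0, m1, m2, m3, m4}
EG (r | ~q): greatest fixpoint, start Z0 = {m0, m1, m2, m3, m4}, keep only states in Sat with some successor in Z. Already a fixed point.
Sat(EG (r | ~q)) = {m0, m1, m2, m3, m4}

{m0, m1, m2, m3, m4}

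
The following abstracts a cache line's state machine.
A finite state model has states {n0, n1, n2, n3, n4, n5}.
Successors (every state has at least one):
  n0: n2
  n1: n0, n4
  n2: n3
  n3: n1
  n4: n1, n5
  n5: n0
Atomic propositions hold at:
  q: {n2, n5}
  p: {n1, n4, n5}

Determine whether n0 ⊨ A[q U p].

A[q U p]: least fixpoint, start Z0 = Sat(p) = {n1, n4, n5}, add states in Sat(q) with every successor in Z. Already a fixed point.
Sat(A[q U p]) = {n1, n4, n5}
n0 ∉ Sat(A[q U p]) = {n1, n4, n5}, so the formula does not hold at n0.

No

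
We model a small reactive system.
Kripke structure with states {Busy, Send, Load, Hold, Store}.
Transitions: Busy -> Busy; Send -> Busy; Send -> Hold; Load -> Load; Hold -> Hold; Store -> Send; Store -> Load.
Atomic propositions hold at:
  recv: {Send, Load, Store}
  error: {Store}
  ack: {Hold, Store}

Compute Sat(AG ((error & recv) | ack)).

{Hold}

Sat(error & recv) = {Store}
Sat((error & recv) | ack) = {Hold, Store}
AG ((error & recv) | ack): greatest fixpoint, start Z0 = {Hold, Store}, keep only states in Sat with every successor in Z. Z1 = {Hold}; fixed.
Sat(AG ((error & recv) | ack)) = {Hold}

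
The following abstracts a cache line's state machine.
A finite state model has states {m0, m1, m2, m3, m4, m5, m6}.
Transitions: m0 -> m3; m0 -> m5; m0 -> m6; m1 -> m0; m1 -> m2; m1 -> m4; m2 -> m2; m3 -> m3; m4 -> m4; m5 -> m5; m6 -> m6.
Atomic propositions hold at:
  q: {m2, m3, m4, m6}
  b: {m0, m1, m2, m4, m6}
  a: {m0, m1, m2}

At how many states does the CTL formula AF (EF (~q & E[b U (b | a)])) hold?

2

Sat(~q) = {m0, m1, m5}
Sat(b | a) = {m0, m1, m2, m4, m6}
E[b U (b | a)]: least fixpoint, start Z0 = Sat((b | a)) = {m0, m1, m2, m4, m6}, add states in Sat(b) with some successor in Z. Already a fixed point.
Sat(E[b U (b | a)]) = {m0, m1, m2, m4, m6}
Sat(~q & E[b U (b | a)]) = {m0, m1}
EF (~q & E[b U (b | a)]): least fixpoint, start Z0 = {m0, m1}, add states with some successor in Z. Already a fixed point.
Sat(EF (~q & E[b U (b | a)])) = {m0, m1}
AF (EF (~q & E[b U (b | a)])): least fixpoint, start Z0 = {m0, m1}, add states with every successor in Z. Already a fixed point.
Sat(AF (EF (~q & E[b U (b | a)]))) = {m0, m1}
|Sat(AF (EF (~q & E[b U (b | a)])))| = |{m0, m1}| = 2.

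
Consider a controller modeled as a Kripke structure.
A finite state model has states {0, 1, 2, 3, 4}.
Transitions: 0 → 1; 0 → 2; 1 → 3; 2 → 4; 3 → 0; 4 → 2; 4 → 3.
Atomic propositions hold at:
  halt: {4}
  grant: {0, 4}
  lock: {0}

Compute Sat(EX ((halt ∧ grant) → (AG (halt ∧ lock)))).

{0, 1, 3, 4}

Sat(halt ∧ grant) = {4}
Sat(halt ∧ lock) = ∅
AG (halt ∧ lock): greatest fixpoint, start Z0 = ∅, keep only states in Sat with every successor in Z. Already a fixed point.
Sat(AG (halt ∧ lock)) = ∅
Sat((halt ∧ grant) → (AG (halt ∧ lock))) = {0, 1, 2, 3}
Sat(EX ((halt ∧ grant) → (AG (halt ∧ lock)))) = {s : some successor in {0, 1, 2, 3}} = {0, 1, 3, 4}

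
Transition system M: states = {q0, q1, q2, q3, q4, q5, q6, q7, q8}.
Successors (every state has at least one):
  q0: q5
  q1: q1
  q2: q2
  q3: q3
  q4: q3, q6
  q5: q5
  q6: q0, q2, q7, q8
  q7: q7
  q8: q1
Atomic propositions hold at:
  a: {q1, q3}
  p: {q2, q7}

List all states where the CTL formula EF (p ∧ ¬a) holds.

Sat(¬a) = {q0, q2, q4, q5, q6, q7, q8}
Sat(p ∧ ¬a) = {q2, q7}
EF (p ∧ ¬a): least fixpoint, start Z0 = {q2, q7}, add states with some successor in Z. Z1 = {q2, q6, q7}; Z2 = {q2, q4, q6, q7}; fixed.
Sat(EF (p ∧ ¬a)) = {q2, q4, q6, q7}

{q2, q4, q6, q7}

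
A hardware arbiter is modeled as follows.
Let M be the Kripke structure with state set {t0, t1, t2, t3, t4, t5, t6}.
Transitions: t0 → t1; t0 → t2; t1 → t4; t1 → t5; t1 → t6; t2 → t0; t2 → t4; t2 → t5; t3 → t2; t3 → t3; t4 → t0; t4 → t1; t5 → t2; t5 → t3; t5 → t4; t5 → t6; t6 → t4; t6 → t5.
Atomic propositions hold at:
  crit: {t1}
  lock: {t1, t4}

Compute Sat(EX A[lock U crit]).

A[lock U crit]: least fixpoint, start Z0 = Sat(crit) = {t1}, add states in Sat(lock) with every successor in Z. Already a fixed point.
Sat(A[lock U crit]) = {t1}
Sat(EX A[lock U crit]) = {s : some successor in {t1}} = {t0, t4}

{t0, t4}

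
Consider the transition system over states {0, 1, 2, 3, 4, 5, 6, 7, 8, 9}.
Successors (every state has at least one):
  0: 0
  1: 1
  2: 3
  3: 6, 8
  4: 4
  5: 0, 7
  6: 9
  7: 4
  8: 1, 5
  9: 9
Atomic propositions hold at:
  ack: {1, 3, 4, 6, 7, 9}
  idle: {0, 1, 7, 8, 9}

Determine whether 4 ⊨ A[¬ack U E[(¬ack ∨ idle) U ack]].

Sat(¬ack) = {0, 2, 5, 8}
Sat(¬ack ∨ idle) = {0, 1, 2, 5, 7, 8, 9}
E[(¬ack ∨ idle) U ack]: least fixpoint, start Z0 = Sat(ack) = {1, 3, 4, 6, 7, 9}, add states in Sat(¬ack ∨ idle) with some successor in Z. Z1 = {1, 2, 3, 4, 5, 6, 7, 8, 9}; fixed.
Sat(E[(¬ack ∨ idle) U ack]) = {1, 2, 3, 4, 5, 6, 7, 8, 9}
A[¬ack U E[(¬ack ∨ idle) U ack]]: least fixpoint, start Z0 = Sat(E[(¬ack ∨ idle) U ack]) = {1, 2, 3, 4, 5, 6, 7, 8, 9}, add states in Sat(¬ack) with every successor in Z. Already a fixed point.
Sat(A[¬ack U E[(¬ack ∨ idle) U ack]]) = {1, 2, 3, 4, 5, 6, 7, 8, 9}
4 ∈ Sat(A[¬ack U E[(¬ack ∨ idle) U ack]]) = {1, 2, 3, 4, 5, 6, 7, 8, 9}, so the formula holds at 4.

Yes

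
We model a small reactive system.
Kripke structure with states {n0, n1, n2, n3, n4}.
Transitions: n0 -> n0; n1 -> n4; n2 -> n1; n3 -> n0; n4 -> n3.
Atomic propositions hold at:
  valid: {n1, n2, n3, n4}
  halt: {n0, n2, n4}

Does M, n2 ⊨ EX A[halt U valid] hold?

A[halt U valid]: least fixpoint, start Z0 = Sat(valid) = {n1, n2, n3, n4}, add states in Sat(halt) with every successor in Z. Already a fixed point.
Sat(A[halt U valid]) = {n1, n2, n3, n4}
Sat(EX A[halt U valid]) = {s : some successor in {n1, n2, n3, n4}} = {n1, n2, n4}
n2 ∈ Sat(EX A[halt U valid]) = {n1, n2, n4}, so the formula holds at n2.

Yes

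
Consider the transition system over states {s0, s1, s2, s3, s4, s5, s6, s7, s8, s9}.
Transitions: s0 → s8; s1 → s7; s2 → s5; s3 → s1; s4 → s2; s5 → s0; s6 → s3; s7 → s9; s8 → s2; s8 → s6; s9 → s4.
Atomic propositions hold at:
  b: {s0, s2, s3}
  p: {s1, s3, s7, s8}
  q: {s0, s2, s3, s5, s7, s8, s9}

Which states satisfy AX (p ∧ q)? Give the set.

Sat(p ∧ q) = {s3, s7, s8}
Sat(AX (p ∧ q)) = {s : every successor in {s3, s7, s8}} = {s0, s1, s6}

{s0, s1, s6}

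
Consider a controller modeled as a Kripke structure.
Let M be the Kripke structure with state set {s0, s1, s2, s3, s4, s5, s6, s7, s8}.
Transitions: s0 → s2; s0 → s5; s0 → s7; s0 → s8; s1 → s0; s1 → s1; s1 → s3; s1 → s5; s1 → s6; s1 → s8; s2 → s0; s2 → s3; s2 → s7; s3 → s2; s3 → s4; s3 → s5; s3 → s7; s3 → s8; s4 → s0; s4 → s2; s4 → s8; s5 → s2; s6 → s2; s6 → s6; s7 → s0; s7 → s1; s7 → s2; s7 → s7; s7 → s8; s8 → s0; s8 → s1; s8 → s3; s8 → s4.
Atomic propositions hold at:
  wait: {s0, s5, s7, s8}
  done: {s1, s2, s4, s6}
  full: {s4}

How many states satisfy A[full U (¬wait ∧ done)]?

4

Sat(¬wait) = {s1, s2, s3, s4, s6}
Sat(¬wait ∧ done) = {s1, s2, s4, s6}
A[full U (¬wait ∧ done)]: least fixpoint, start Z0 = Sat((¬wait ∧ done)) = {s1, s2, s4, s6}, add states in Sat(full) with every successor in Z. Already a fixed point.
Sat(A[full U (¬wait ∧ done)]) = {s1, s2, s4, s6}
|Sat(A[full U (¬wait ∧ done)])| = |{s1, s2, s4, s6}| = 4.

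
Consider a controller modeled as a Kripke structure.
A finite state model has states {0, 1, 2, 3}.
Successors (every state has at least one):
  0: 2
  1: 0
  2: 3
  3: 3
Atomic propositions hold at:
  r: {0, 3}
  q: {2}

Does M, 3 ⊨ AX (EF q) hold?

No

EF q: least fixpoint, start Z0 = {2}, add states with some successor in Z. Z1 = {0, 2}; Z2 = {0, 1, 2}; fixed.
Sat(EF q) = {0, 1, 2}
Sat(AX (EF q)) = {s : every successor in {0, 1, 2}} = {0, 1}
3 ∉ Sat(AX (EF q)) = {0, 1}, so the formula does not hold at 3.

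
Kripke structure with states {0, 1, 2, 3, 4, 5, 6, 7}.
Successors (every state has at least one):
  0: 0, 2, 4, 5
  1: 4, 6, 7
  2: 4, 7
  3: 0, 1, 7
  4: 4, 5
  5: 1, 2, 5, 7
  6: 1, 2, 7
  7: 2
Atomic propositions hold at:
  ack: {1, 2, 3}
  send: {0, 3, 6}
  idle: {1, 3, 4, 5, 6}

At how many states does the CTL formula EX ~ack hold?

7

Sat(~ack) = {0, 4, 5, 6, 7}
Sat(EX ~ack) = {s : some successor in {0, 4, 5, 6, 7}} = {0, 1, 2, 3, 4, 5, 6}
|Sat(EX ~ack)| = |{0, 1, 2, 3, 4, 5, 6}| = 7.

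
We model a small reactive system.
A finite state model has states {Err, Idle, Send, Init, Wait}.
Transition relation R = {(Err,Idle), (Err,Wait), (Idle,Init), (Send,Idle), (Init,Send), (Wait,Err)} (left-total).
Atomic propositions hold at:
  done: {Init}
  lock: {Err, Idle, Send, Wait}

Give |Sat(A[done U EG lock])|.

EG lock: greatest fixpoint, start Z0 = {Err, Idle, Send, Wait}, keep only states in Sat with some successor in Z. Z1 = {Err, Send, Wait}; Z2 = {Err, Wait}; fixed.
Sat(EG lock) = {Err, Wait}
A[done U EG lock]: least fixpoint, start Z0 = Sat(EG lock) = {Err, Wait}, add states in Sat(done) with every successor in Z. Already a fixed point.
Sat(A[done U EG lock]) = {Err, Wait}
|Sat(A[done U EG lock])| = |{Err, Wait}| = 2.

2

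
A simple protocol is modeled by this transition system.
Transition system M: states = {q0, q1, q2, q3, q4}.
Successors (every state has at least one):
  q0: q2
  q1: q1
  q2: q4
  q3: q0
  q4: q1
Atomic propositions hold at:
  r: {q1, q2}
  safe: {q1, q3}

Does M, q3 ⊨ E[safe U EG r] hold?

EG r: greatest fixpoint, start Z0 = {q1, q2}, keep only states in Sat with some successor in Z. Z1 = {q1}; fixed.
Sat(EG r) = {q1}
E[safe U EG r]: least fixpoint, start Z0 = Sat(EG r) = {q1}, add states in Sat(safe) with some successor in Z. Already a fixed point.
Sat(E[safe U EG r]) = {q1}
q3 ∉ Sat(E[safe U EG r]) = {q1}, so the formula does not hold at q3.

No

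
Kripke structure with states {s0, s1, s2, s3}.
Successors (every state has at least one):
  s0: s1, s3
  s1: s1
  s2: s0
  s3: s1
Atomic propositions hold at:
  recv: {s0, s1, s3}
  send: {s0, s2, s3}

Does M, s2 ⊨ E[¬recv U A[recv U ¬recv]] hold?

Yes

Sat(¬recv) = {s2}
A[recv U ¬recv]: least fixpoint, start Z0 = Sat(¬recv) = {s2}, add states in Sat(recv) with every successor in Z. Already a fixed point.
Sat(A[recv U ¬recv]) = {s2}
E[¬recv U A[recv U ¬recv]]: least fixpoint, start Z0 = Sat(A[recv U ¬recv]) = {s2}, add states in Sat(¬recv) with some successor in Z. Already a fixed point.
Sat(E[¬recv U A[recv U ¬recv]]) = {s2}
s2 ∈ Sat(E[¬recv U A[recv U ¬recv]]) = {s2}, so the formula holds at s2.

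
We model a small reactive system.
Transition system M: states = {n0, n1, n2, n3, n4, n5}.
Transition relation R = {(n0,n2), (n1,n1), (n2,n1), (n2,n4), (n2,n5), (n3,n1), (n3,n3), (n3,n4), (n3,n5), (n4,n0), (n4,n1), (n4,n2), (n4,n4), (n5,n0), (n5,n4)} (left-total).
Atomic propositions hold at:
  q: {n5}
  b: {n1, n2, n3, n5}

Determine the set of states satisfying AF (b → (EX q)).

Sat(EX q) = {s : some successor in {n5}} = {n2, n3}
Sat(b → (EX q)) = {n0, n2, n3, n4}
AF (b → (EX q)): least fixpoint, start Z0 = {n0, n2, n3, n4}, add states with every successor in Z. Z1 = {n0, n2, n3, n4, n5}; fixed.
Sat(AF (b → (EX q))) = {n0, n2, n3, n4, n5}

{n0, n2, n3, n4, n5}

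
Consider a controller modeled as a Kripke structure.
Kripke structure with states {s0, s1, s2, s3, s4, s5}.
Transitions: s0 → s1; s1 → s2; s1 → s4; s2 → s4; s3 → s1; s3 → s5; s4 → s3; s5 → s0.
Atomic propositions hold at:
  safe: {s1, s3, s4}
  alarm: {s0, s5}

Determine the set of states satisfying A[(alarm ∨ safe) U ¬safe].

Sat(alarm ∨ safe) = {s0, s1, s3, s4, s5}
Sat(¬safe) = {s0, s2, s5}
A[(alarm ∨ safe) U ¬safe]: least fixpoint, start Z0 = Sat(¬safe) = {s0, s2, s5}, add states in Sat(alarm ∨ safe) with every successor in Z. Already a fixed point.
Sat(A[(alarm ∨ safe) U ¬safe]) = {s0, s2, s5}

{s0, s2, s5}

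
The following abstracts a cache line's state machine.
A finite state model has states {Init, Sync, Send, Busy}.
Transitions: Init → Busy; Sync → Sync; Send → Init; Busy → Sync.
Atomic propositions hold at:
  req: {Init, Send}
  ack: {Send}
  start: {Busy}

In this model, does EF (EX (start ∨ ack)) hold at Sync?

No

Sat(start ∨ ack) = {Send, Busy}
Sat(EX (start ∨ ack)) = {s : some successor in {Send, Busy}} = {Init}
EF (EX (start ∨ ack)): least fixpoint, start Z0 = {Init}, add states with some successor in Z. Z1 = {Init, Send}; fixed.
Sat(EF (EX (start ∨ ack))) = {Init, Send}
Sync ∉ Sat(EF (EX (start ∨ ack))) = {Init, Send}, so the formula does not hold at Sync.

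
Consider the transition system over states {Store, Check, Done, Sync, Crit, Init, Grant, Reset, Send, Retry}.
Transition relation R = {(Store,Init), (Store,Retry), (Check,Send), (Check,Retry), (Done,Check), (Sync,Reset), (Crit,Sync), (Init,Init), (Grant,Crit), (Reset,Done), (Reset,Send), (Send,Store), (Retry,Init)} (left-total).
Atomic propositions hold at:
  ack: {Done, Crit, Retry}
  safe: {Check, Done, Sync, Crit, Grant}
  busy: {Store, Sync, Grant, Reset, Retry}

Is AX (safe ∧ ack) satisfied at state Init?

No

Sat(safe ∧ ack) = {Done, Crit}
Sat(AX (safe ∧ ack)) = {s : every successor in {Done, Crit}} = {Grant}
Init ∉ Sat(AX (safe ∧ ack)) = {Grant}, so the formula does not hold at Init.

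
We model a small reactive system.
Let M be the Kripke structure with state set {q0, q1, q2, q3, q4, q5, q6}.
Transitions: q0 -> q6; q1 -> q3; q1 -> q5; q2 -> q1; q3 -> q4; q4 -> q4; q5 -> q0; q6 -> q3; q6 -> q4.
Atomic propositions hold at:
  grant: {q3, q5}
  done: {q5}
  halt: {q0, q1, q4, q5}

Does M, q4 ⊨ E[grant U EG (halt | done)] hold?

Sat(halt | done) = {q0, q1, q4, q5}
EG (halt | done): greatest fixpoint, start Z0 = {q0, q1, q4, q5}, keep only states in Sat with some successor in Z. Z1 = {q1, q4, q5}; Z2 = {q1, q4}; Z3 = {q4}; fixed.
Sat(EG (halt | done)) = {q4}
E[grant U EG (halt | done)]: least fixpoint, start Z0 = Sat(EG (halt | done)) = {q4}, add states in Sat(grant) with some successor in Z. Z1 = {q3, q4}; fixed.
Sat(E[grant U EG (halt | done)]) = {q3, q4}
q4 ∈ Sat(E[grant U EG (halt | done)]) = {q3, q4}, so the formula holds at q4.

Yes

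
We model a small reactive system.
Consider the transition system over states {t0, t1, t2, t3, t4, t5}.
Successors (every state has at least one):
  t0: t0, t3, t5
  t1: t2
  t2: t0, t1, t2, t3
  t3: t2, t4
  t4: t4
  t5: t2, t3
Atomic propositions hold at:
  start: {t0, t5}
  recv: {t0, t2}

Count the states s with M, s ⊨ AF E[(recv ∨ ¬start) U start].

Sat(¬start) = {t1, t2, t3, t4}
Sat(recv ∨ ¬start) = {t0, t1, t2, t3, t4}
E[(recv ∨ ¬start) U start]: least fixpoint, start Z0 = Sat(start) = {t0, t5}, add states in Sat(recv ∨ ¬start) with some successor in Z. Z1 = {t0, t2, t5}; Z2 = {t0, t1, t2, t3, t5}; fixed.
Sat(E[(recv ∨ ¬start) U start]) = {t0, t1, t2, t3, t5}
AF E[(recv ∨ ¬start) U start]: least fixpoint, start Z0 = {t0, t1, t2, t3, t5}, add states with every successor in Z. Already a fixed point.
Sat(AF E[(recv ∨ ¬start) U start]) = {t0, t1, t2, t3, t5}
|Sat(AF E[(recv ∨ ¬start) U start])| = |{t0, t1, t2, t3, t5}| = 5.

5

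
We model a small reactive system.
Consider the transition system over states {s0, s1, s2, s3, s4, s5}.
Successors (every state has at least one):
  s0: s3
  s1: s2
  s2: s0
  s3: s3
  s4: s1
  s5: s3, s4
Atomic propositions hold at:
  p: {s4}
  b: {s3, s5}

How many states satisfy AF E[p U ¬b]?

4

Sat(¬b) = {s0, s1, s2, s4}
E[p U ¬b]: least fixpoint, start Z0 = Sat(¬b) = {s0, s1, s2, s4}, add states in Sat(p) with some successor in Z. Already a fixed point.
Sat(E[p U ¬b]) = {s0, s1, s2, s4}
AF E[p U ¬b]: least fixpoint, start Z0 = {s0, s1, s2, s4}, add states with every successor in Z. Already a fixed point.
Sat(AF E[p U ¬b]) = {s0, s1, s2, s4}
|Sat(AF E[p U ¬b])| = |{s0, s1, s2, s4}| = 4.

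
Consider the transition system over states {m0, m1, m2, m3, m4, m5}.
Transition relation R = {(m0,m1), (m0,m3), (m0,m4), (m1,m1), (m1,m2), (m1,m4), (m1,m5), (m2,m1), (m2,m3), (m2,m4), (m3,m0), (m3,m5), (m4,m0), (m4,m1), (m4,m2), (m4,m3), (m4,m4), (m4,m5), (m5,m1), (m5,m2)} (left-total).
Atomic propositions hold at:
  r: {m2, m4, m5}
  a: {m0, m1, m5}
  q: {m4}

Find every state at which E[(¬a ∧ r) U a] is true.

{m0, m1, m2, m4, m5}

Sat(¬a) = {m2, m3, m4}
Sat(¬a ∧ r) = {m2, m4}
E[(¬a ∧ r) U a]: least fixpoint, start Z0 = Sat(a) = {m0, m1, m5}, add states in Sat(¬a ∧ r) with some successor in Z. Z1 = {m0, m1, m2, m4, m5}; fixed.
Sat(E[(¬a ∧ r) U a]) = {m0, m1, m2, m4, m5}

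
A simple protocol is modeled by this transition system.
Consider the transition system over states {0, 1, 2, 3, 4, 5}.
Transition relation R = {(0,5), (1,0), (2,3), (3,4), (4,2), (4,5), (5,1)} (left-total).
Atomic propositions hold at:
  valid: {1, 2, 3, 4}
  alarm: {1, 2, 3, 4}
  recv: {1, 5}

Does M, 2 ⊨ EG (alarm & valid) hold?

Yes

Sat(alarm & valid) = {1, 2, 3, 4}
EG (alarm & valid): greatest fixpoint, start Z0 = {1, 2, 3, 4}, keep only states in Sat with some successor in Z. Z1 = {2, 3, 4}; fixed.
Sat(EG (alarm & valid)) = {2, 3, 4}
2 ∈ Sat(EG (alarm & valid)) = {2, 3, 4}, so the formula holds at 2.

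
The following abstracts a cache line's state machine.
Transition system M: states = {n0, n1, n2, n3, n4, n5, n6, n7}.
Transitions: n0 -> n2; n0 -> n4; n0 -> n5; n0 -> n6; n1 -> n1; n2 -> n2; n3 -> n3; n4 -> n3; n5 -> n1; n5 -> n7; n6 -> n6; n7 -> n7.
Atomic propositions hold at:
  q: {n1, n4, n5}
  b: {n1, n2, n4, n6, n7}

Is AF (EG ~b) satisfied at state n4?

Yes

Sat(~b) = {n0, n3, n5}
EG ~b: greatest fixpoint, start Z0 = {n0, n3, n5}, keep only states in Sat with some successor in Z. Z1 = {n0, n3}; Z2 = {n3}; fixed.
Sat(EG ~b) = {n3}
AF (EG ~b): least fixpoint, start Z0 = {n3}, add states with every successor in Z. Z1 = {n3, n4}; fixed.
Sat(AF (EG ~b)) = {n3, n4}
n4 ∈ Sat(AF (EG ~b)) = {n3, n4}, so the formula holds at n4.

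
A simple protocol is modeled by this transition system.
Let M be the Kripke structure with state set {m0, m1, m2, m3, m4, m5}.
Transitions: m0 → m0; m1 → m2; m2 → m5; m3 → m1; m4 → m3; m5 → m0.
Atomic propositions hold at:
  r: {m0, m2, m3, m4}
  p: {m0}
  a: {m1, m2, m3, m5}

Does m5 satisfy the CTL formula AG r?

AG r: greatest fixpoint, start Z0 = {m0, m2, m3, m4}, keep only states in Sat with every successor in Z. Z1 = {m0, m4}; Z2 = {m0}; fixed.
Sat(AG r) = {m0}
m5 ∉ Sat(AG r) = {m0}, so the formula does not hold at m5.

No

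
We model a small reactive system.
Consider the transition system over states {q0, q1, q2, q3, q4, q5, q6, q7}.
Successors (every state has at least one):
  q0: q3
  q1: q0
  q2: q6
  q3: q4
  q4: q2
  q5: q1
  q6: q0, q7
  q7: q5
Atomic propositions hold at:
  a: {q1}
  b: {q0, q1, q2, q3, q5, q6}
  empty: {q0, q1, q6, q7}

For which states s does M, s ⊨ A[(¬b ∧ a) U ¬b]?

Sat(¬b) = {q4, q7}
Sat(¬b ∧ a) = ∅
A[(¬b ∧ a) U ¬b]: least fixpoint, start Z0 = Sat(¬b) = {q4, q7}, add states in Sat(¬b ∧ a) with every successor in Z. Already a fixed point.
Sat(A[(¬b ∧ a) U ¬b]) = {q4, q7}

{q4, q7}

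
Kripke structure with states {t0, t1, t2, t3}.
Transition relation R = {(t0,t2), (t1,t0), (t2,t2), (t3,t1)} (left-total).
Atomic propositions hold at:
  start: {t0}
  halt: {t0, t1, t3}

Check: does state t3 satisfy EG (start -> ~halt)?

Sat(~halt) = {t2}
Sat(start -> ~halt) = {t1, t2, t3}
EG (start -> ~halt): greatest fixpoint, start Z0 = {t1, t2, t3}, keep only states in Sat with some successor in Z. Z1 = {t2, t3}; Z2 = {t2}; fixed.
Sat(EG (start -> ~halt)) = {t2}
t3 ∉ Sat(EG (start -> ~halt)) = {t2}, so the formula does not hold at t3.

No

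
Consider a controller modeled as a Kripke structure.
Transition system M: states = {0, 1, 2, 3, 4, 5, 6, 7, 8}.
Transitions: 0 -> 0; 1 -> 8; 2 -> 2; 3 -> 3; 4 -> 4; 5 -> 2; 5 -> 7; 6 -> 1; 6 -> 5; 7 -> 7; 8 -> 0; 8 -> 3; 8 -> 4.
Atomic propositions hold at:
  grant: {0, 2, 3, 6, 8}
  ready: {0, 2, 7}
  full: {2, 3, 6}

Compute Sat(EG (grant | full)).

{0, 2, 3, 8}

Sat(grant | full) = {0, 2, 3, 6, 8}
EG (grant | full): greatest fixpoint, start Z0 = {0, 2, 3, 6, 8}, keep only states in Sat with some successor in Z. Z1 = {0, 2, 3, 8}; fixed.
Sat(EG (grant | full)) = {0, 2, 3, 8}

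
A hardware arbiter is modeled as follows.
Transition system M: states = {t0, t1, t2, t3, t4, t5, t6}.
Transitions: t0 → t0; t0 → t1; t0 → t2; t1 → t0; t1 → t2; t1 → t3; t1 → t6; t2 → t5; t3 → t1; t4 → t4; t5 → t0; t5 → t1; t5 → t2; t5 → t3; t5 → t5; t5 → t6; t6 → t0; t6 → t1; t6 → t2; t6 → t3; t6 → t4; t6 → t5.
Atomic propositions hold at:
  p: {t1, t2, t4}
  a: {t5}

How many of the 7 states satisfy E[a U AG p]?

1

AG p: greatest fixpoint, start Z0 = {t1, t2, t4}, keep only states in Sat with every successor in Z. Z1 = {t4}; fixed.
Sat(AG p) = {t4}
E[a U AG p]: least fixpoint, start Z0 = Sat(AG p) = {t4}, add states in Sat(a) with some successor in Z. Already a fixed point.
Sat(E[a U AG p]) = {t4}
|Sat(E[a U AG p])| = |{t4}| = 1.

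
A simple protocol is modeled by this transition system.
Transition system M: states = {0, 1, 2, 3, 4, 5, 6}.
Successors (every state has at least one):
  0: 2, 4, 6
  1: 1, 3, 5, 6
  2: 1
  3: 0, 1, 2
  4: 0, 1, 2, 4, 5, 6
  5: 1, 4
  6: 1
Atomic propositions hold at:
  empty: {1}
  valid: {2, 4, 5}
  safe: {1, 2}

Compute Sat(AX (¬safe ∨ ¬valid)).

Sat(¬safe) = {0, 3, 4, 5, 6}
Sat(¬valid) = {0, 1, 3, 6}
Sat(¬safe ∨ ¬valid) = {0, 1, 3, 4, 5, 6}
Sat(AX (¬safe ∨ ¬valid)) = {s : every successor in {0, 1, 3, 4, 5, 6}} = {1, 2, 5, 6}

{1, 2, 5, 6}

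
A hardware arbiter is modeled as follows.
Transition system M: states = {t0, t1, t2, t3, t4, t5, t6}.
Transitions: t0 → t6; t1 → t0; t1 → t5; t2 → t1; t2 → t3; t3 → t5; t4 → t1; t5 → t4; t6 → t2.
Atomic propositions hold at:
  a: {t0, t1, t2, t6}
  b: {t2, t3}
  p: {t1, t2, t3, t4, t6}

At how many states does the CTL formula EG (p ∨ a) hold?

5

Sat(p ∨ a) = {t0, t1, t2, t3, t4, t6}
EG (p ∨ a): greatest fixpoint, start Z0 = {t0, t1, t2, t3, t4, t6}, keep only states in Sat with some successor in Z. Z1 = {t0, t1, t2, t4, t6}; fixed.
Sat(EG (p ∨ a)) = {t0, t1, t2, t4, t6}
|Sat(EG (p ∨ a))| = |{t0, t1, t2, t4, t6}| = 5.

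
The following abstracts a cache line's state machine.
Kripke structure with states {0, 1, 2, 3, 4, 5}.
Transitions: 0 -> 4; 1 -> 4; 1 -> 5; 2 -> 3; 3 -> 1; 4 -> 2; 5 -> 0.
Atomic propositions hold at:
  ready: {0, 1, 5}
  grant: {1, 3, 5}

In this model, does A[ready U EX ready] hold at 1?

Yes

Sat(EX ready) = {s : some successor in {0, 1, 5}} = {1, 3, 5}
A[ready U EX ready]: least fixpoint, start Z0 = Sat(EX ready) = {1, 3, 5}, add states in Sat(ready) with every successor in Z. Already a fixed point.
Sat(A[ready U EX ready]) = {1, 3, 5}
1 ∈ Sat(A[ready U EX ready]) = {1, 3, 5}, so the formula holds at 1.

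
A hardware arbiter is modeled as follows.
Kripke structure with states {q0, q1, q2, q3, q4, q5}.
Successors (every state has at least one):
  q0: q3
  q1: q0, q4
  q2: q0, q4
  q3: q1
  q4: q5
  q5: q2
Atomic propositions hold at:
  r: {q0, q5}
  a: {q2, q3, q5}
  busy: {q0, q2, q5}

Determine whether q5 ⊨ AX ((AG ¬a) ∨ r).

Sat(¬a) = {q0, q1, q4}
AG ¬a: greatest fixpoint, start Z0 = {q0, q1, q4}, keep only states in Sat with every successor in Z. Z1 = {q1}; Z2 = ∅; fixed.
Sat(AG ¬a) = ∅
Sat((AG ¬a) ∨ r) = {q0, q5}
Sat(AX ((AG ¬a) ∨ r)) = {s : every successor in {q0, q5}} = {q4}
q5 ∉ Sat(AX ((AG ¬a) ∨ r)) = {q4}, so the formula does not hold at q5.

No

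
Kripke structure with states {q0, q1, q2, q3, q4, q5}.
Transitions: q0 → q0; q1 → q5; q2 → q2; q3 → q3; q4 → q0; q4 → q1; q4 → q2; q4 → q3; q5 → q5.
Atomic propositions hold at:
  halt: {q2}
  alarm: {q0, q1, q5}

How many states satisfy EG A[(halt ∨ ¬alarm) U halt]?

Sat(¬alarm) = {q2, q3, q4}
Sat(halt ∨ ¬alarm) = {q2, q3, q4}
A[(halt ∨ ¬alarm) U halt]: least fixpoint, start Z0 = Sat(halt) = {q2}, add states in Sat(halt ∨ ¬alarm) with every successor in Z. Already a fixed point.
Sat(A[(halt ∨ ¬alarm) U halt]) = {q2}
EG A[(halt ∨ ¬alarm) U halt]: greatest fixpoint, start Z0 = {q2}, keep only states in Sat with some successor in Z. Already a fixed point.
Sat(EG A[(halt ∨ ¬alarm) U halt]) = {q2}
|Sat(EG A[(halt ∨ ¬alarm) U halt])| = |{q2}| = 1.

1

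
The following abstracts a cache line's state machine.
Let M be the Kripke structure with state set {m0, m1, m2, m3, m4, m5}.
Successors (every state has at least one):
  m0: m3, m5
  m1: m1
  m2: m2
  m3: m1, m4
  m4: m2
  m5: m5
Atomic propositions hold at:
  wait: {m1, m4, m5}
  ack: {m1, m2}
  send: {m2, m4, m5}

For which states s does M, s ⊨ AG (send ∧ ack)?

{m2}

Sat(send ∧ ack) = {m2}
AG (send ∧ ack): greatest fixpoint, start Z0 = {m2}, keep only states in Sat with every successor in Z. Already a fixed point.
Sat(AG (send ∧ ack)) = {m2}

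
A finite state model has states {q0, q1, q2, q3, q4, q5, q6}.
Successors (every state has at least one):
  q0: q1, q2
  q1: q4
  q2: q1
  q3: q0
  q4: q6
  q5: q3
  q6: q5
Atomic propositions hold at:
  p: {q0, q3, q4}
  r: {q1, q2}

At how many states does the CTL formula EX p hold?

3

Sat(EX p) = {s : some successor in {q0, q3, q4}} = {q1, q3, q5}
|Sat(EX p)| = |{q1, q3, q5}| = 3.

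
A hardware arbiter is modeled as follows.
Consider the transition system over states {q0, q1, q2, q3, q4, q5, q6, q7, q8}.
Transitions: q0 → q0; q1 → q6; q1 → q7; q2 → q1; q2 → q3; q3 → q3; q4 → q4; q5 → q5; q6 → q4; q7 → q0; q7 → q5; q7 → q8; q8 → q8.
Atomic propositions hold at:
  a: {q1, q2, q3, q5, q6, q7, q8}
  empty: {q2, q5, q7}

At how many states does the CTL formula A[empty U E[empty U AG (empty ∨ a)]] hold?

5

Sat(empty ∨ a) = {q1, q2, q3, q5, q6, q7, q8}
AG (empty ∨ a): greatest fixpoint, start Z0 = {q1, q2, q3, q5, q6, q7, q8}, keep only states in Sat with every successor in Z. Z1 = {q1, q2, q3, q5, q8}; Z2 = {q2, q3, q5, q8}; Z3 = {q3, q5, q8}; fixed.
Sat(AG (empty ∨ a)) = {q3, q5, q8}
E[empty U AG (empty ∨ a)]: least fixpoint, start Z0 = Sat(AG (empty ∨ a)) = {q3, q5, q8}, add states in Sat(empty) with some successor in Z. Z1 = {q2, q3, q5, q7, q8}; fixed.
Sat(E[empty U AG (empty ∨ a)]) = {q2, q3, q5, q7, q8}
A[empty U E[empty U AG (empty ∨ a)]]: least fixpoint, start Z0 = Sat(E[empty U AG (empty ∨ a)]) = {q2, q3, q5, q7, q8}, add states in Sat(empty) with every successor in Z. Already a fixed point.
Sat(A[empty U E[empty U AG (empty ∨ a)]]) = {q2, q3, q5, q7, q8}
|Sat(A[empty U E[empty U AG (empty ∨ a)]])| = |{q2, q3, q5, q7, q8}| = 5.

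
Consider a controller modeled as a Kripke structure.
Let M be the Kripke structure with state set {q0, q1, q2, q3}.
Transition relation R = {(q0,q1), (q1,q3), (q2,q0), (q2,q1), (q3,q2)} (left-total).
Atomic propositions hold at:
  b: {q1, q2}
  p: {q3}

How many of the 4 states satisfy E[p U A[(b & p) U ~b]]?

2

Sat(b & p) = ∅
Sat(~b) = {q0, q3}
A[(b & p) U ~b]: least fixpoint, start Z0 = Sat(~b) = {q0, q3}, add states in Sat(b & p) with every successor in Z. Already a fixed point.
Sat(A[(b & p) U ~b]) = {q0, q3}
E[p U A[(b & p) U ~b]]: least fixpoint, start Z0 = Sat(A[(b & p) U ~b]) = {q0, q3}, add states in Sat(p) with some successor in Z. Already a fixed point.
Sat(E[p U A[(b & p) U ~b]]) = {q0, q3}
|Sat(E[p U A[(b & p) U ~b]])| = |{q0, q3}| = 2.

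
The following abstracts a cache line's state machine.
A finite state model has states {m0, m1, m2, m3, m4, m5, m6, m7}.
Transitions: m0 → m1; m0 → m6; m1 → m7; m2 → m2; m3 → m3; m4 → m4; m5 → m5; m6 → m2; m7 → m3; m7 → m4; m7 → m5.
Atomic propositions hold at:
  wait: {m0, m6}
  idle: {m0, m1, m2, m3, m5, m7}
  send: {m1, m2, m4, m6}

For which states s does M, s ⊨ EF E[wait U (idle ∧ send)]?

{m0, m1, m2, m6}

Sat(idle ∧ send) = {m1, m2}
E[wait U (idle ∧ send)]: least fixpoint, start Z0 = Sat((idle ∧ send)) = {m1, m2}, add states in Sat(wait) with some successor in Z. Z1 = {m0, m1, m2, m6}; fixed.
Sat(E[wait U (idle ∧ send)]) = {m0, m1, m2, m6}
EF E[wait U (idle ∧ send)]: least fixpoint, start Z0 = {m0, m1, m2, m6}, add states with some successor in Z. Already a fixed point.
Sat(EF E[wait U (idle ∧ send)]) = {m0, m1, m2, m6}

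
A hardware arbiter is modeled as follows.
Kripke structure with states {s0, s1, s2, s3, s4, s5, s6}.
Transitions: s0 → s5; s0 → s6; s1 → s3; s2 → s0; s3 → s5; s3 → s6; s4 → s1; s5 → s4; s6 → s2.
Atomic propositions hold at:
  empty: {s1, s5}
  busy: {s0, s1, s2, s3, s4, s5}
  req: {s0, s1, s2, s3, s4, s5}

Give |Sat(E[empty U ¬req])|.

Sat(¬req) = {s6}
E[empty U ¬req]: least fixpoint, start Z0 = Sat(¬req) = {s6}, add states in Sat(empty) with some successor in Z. Already a fixed point.
Sat(E[empty U ¬req]) = {s6}
|Sat(E[empty U ¬req])| = |{s6}| = 1.

1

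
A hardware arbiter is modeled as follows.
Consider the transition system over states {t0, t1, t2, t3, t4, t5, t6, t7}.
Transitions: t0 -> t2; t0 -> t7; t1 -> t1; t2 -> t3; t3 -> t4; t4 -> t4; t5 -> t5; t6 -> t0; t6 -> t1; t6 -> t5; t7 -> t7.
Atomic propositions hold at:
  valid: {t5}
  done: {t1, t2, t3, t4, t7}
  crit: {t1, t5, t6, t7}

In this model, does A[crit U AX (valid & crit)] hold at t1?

No

Sat(valid & crit) = {t5}
Sat(AX (valid & crit)) = {s : every successor in {t5}} = {t5}
A[crit U AX (valid & crit)]: least fixpoint, start Z0 = Sat(AX (valid & crit)) = {t5}, add states in Sat(crit) with every successor in Z. Already a fixed point.
Sat(A[crit U AX (valid & crit)]) = {t5}
t1 ∉ Sat(A[crit U AX (valid & crit)]) = {t5}, so the formula does not hold at t1.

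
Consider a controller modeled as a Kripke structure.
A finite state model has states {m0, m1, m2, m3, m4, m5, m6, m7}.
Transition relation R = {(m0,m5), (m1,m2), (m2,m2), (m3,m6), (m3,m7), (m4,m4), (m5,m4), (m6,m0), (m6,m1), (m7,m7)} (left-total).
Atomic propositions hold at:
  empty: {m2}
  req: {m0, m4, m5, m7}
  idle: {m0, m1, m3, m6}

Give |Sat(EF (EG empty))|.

EG empty: greatest fixpoint, start Z0 = {m2}, keep only states in Sat with some successor in Z. Already a fixed point.
Sat(EG empty) = {m2}
EF (EG empty): least fixpoint, start Z0 = {m2}, add states with some successor in Z. Z1 = {m1, m2}; Z2 = {m1, m2, m6}; Z3 = {m1, m2, m3, m6}; fixed.
Sat(EF (EG empty)) = {m1, m2, m3, m6}
|Sat(EF (EG empty))| = |{m1, m2, m3, m6}| = 4.

4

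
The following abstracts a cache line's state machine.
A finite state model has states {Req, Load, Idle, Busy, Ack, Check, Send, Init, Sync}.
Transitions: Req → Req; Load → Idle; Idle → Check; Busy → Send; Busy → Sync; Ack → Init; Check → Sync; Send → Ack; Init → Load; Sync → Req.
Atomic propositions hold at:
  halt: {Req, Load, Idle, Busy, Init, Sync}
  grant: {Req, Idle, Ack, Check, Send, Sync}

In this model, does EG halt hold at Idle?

EG halt: greatest fixpoint, start Z0 = {Req, Load, Idle, Busy, Init, Sync}, keep only states in Sat with some successor in Z. Z1 = {Req, Load, Busy, Init, Sync}; Z2 = {Req, Busy, Init, Sync}; Z3 = {Req, Busy, Sync}; fixed.
Sat(EG halt) = {Req, Busy, Sync}
Idle ∉ Sat(EG halt) = {Req, Busy, Sync}, so the formula does not hold at Idle.

No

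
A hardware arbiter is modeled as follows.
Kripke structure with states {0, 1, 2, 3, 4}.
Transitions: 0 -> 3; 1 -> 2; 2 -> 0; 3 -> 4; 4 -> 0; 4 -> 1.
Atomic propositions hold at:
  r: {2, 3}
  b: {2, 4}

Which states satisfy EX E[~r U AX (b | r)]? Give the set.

Sat(~r) = {0, 1, 4}
Sat(b | r) = {2, 3, 4}
Sat(AX (b | r)) = {s : every successor in {2, 3, 4}} = {0, 1, 3}
E[~r U AX (b | r)]: least fixpoint, start Z0 = Sat(AX (b | r)) = {0, 1, 3}, add states in Sat(~r) with some successor in Z. Z1 = {0, 1, 3, 4}; fixed.
Sat(E[~r U AX (b | r)]) = {0, 1, 3, 4}
Sat(EX E[~r U AX (b | r)]) = {s : some successor in {0, 1, 3, 4}} = {0, 2, 3, 4}

{0, 2, 3, 4}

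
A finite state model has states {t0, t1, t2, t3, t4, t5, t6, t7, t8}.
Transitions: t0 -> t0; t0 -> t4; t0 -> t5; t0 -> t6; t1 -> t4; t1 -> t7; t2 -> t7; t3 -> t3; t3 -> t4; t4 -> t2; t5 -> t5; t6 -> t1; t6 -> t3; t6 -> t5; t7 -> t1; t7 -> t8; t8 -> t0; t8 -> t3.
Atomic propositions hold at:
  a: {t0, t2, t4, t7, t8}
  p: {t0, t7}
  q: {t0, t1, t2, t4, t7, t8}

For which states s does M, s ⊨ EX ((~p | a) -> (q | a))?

{t0, t1, t2, t3, t4, t6, t7, t8}

Sat(~p) = {t1, t2, t3, t4, t5, t6, t8}
Sat(~p | a) = {t0, t1, t2, t3, t4, t5, t6, t7, t8}
Sat(q | a) = {t0, t1, t2, t4, t7, t8}
Sat((~p | a) -> (q | a)) = {t0, t1, t2, t4, t7, t8}
Sat(EX ((~p | a) -> (q | a))) = {s : some successor in {t0, t1, t2, t4, t7, t8}} = {t0, t1, t2, t3, t4, t6, t7, t8}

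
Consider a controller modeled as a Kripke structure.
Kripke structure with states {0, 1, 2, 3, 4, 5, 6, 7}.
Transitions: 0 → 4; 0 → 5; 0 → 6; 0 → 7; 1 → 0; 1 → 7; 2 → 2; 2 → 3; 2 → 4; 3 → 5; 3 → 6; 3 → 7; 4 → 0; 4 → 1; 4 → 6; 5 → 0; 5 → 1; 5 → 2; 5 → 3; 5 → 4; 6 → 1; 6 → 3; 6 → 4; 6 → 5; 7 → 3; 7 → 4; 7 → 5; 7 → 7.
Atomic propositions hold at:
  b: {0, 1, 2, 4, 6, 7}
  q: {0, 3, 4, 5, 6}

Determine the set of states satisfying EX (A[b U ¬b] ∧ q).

{0, 2, 3, 5, 6, 7}

Sat(¬b) = {3, 5}
A[b U ¬b]: least fixpoint, start Z0 = Sat(¬b) = {3, 5}, add states in Sat(b) with every successor in Z. Already a fixed point.
Sat(A[b U ¬b]) = {3, 5}
Sat(A[b U ¬b] ∧ q) = {3, 5}
Sat(EX (A[b U ¬b] ∧ q)) = {s : some successor in {3, 5}} = {0, 2, 3, 5, 6, 7}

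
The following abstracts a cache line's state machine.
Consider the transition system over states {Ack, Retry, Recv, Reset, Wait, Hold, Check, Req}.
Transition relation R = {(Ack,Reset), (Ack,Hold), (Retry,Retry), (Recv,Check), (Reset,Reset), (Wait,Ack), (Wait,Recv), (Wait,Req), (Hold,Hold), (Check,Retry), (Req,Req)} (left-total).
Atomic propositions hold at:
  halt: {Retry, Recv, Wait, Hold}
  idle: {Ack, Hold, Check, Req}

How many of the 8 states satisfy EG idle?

EG idle: greatest fixpoint, start Z0 = {Ack, Hold, Check, Req}, keep only states in Sat with some successor in Z. Z1 = {Ack, Hold, Req}; fixed.
Sat(EG idle) = {Ack, Hold, Req}
|Sat(EG idle)| = |{Ack, Hold, Req}| = 3.

3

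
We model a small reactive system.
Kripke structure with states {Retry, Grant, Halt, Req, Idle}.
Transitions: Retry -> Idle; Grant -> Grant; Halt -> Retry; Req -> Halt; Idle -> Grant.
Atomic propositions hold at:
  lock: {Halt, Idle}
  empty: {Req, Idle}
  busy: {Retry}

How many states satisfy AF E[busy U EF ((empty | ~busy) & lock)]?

4

Sat(~busy) = {Grant, Halt, Req, Idle}
Sat(empty | ~busy) = {Grant, Halt, Req, Idle}
Sat((empty | ~busy) & lock) = {Halt, Idle}
EF ((empty | ~busy) & lock): least fixpoint, start Z0 = {Halt, Idle}, add states with some successor in Z. Z1 = {Retry, Halt, Req, Idle}; fixed.
Sat(EF ((empty | ~busy) & lock)) = {Retry, Halt, Req, Idle}
E[busy U EF ((empty | ~busy) & lock)]: least fixpoint, start Z0 = Sat(EF ((empty | ~busy) & lock)) = {Retry, Halt, Req, Idle}, add states in Sat(busy) with some successor in Z. Already a fixed point.
Sat(E[busy U EF ((empty | ~busy) & lock)]) = {Retry, Halt, Req, Idle}
AF E[busy U EF ((empty | ~busy) & lock)]: least fixpoint, start Z0 = {Retry, Halt, Req, Idle}, add states with every successor in Z. Already a fixed point.
Sat(AF E[busy U EF ((empty | ~busy) & lock)]) = {Retry, Halt, Req, Idle}
|Sat(AF E[busy U EF ((empty | ~busy) & lock)])| = |{Retry, Halt, Req, Idle}| = 4.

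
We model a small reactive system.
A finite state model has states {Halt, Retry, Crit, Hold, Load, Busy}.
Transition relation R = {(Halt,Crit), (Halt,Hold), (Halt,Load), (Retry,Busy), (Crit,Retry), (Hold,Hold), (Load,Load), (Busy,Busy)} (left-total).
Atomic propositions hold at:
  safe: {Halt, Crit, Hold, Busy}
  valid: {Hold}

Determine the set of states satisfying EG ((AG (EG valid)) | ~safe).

{Hold, Load}

EG valid: greatest fixpoint, start Z0 = {Hold}, keep only states in Sat with some successor in Z. Already a fixed point.
Sat(EG valid) = {Hold}
AG (EG valid): greatest fixpoint, start Z0 = {Hold}, keep only states in Sat with every successor in Z. Already a fixed point.
Sat(AG (EG valid)) = {Hold}
Sat(~safe) = {Retry, Load}
Sat((AG (EG valid)) | ~safe) = {Retry, Hold, Load}
EG ((AG (EG valid)) | ~safe): greatest fixpoint, start Z0 = {Retry, Hold, Load}, keep only states in Sat with some successor in Z. Z1 = {Hold, Load}; fixed.
Sat(EG ((AG (EG valid)) | ~safe)) = {Hold, Load}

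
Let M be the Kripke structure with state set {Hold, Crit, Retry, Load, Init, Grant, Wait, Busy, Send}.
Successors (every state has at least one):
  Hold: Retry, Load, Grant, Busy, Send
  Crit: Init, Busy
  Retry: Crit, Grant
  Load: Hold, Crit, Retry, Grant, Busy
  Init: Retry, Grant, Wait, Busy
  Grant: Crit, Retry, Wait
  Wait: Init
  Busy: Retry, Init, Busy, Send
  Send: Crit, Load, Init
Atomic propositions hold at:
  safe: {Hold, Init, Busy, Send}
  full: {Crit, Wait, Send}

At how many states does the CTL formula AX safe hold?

Sat(AX safe) = {s : every successor in {Hold, Init, Busy, Send}} = {Crit, Wait}
|Sat(AX safe)| = |{Crit, Wait}| = 2.

2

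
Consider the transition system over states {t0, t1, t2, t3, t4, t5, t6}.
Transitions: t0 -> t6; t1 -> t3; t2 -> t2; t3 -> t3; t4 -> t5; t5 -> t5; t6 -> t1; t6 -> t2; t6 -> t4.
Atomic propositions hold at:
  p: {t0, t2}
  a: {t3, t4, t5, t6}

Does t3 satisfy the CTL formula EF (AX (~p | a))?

Yes

Sat(~p) = {t1, t3, t4, t5, t6}
Sat(~p | a) = {t1, t3, t4, t5, t6}
Sat(AX (~p | a)) = {s : every successor in {t1, t3, t4, t5, t6}} = {t0, t1, t3, t4, t5}
EF (AX (~p | a)): least fixpoint, start Z0 = {t0, t1, t3, t4, t5}, add states with some successor in Z. Z1 = {t0, t1, t3, t4, t5, t6}; fixed.
Sat(EF (AX (~p | a))) = {t0, t1, t3, t4, t5, t6}
t3 ∈ Sat(EF (AX (~p | a))) = {t0, t1, t3, t4, t5, t6}, so the formula holds at t3.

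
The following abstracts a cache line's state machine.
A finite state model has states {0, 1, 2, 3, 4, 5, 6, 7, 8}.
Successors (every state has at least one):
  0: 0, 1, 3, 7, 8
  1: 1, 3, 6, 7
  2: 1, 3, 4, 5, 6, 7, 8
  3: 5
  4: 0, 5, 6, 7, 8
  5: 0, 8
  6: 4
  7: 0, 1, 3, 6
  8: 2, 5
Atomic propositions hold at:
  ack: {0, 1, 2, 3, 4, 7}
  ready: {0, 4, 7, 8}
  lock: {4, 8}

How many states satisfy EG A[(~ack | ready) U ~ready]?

5

Sat(~ack) = {5, 6, 8}
Sat(~ack | ready) = {0, 4, 5, 6, 7, 8}
Sat(~ready) = {1, 2, 3, 5, 6}
A[(~ack | ready) U ~ready]: least fixpoint, start Z0 = Sat(~ready) = {1, 2, 3, 5, 6}, add states in Sat(~ack | ready) with every successor in Z. Z1 = {1, 2, 3, 5, 6, 8}; fixed.
Sat(A[(~ack | ready) U ~ready]) = {1, 2, 3, 5, 6, 8}
EG A[(~ack | ready) U ~ready]: greatest fixpoint, start Z0 = {1, 2, 3, 5, 6, 8}, keep only states in Sat with some successor in Z. Z1 = {1, 2, 3, 5, 8}; fixed.
Sat(EG A[(~ack | ready) U ~ready]) = {1, 2, 3, 5, 8}
|Sat(EG A[(~ack | ready) U ~ready])| = |{1, 2, 3, 5, 8}| = 5.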